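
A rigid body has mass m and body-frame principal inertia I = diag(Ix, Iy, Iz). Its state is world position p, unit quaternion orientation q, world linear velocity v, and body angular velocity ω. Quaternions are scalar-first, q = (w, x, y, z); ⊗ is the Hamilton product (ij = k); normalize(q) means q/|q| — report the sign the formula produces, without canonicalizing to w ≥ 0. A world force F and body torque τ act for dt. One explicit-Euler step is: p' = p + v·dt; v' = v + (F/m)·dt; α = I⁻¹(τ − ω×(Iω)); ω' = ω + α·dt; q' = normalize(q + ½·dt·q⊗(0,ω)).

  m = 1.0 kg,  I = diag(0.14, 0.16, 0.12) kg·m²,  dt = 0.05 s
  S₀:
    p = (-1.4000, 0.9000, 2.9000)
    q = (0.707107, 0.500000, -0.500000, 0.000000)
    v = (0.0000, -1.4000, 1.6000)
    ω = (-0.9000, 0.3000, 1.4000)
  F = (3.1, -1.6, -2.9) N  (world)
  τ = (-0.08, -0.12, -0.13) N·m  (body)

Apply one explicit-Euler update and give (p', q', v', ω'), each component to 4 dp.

linear accel F/m = (3.1000, -1.6000, -2.9000)
new position p' = (-1.4000, 0.8300, 2.9800)
v + (F/m)dt = (0.1550, -1.4800, 1.4550)
angular accel α = (-0.4514, -0.5925, -1.0383)
new body rate ω' = (-0.9226, 0.2704, 1.3481)
2q̇ = q⊗(0,ω) = (0.6000000, -1.3363963, -0.4878679, 0.6899498)
updated quaternion q' = (0.7215, 0.4662, -0.5117, 0.0172)

p' = (-1.4000, 0.8300, 2.9800)
q' = (0.7215, 0.4662, -0.5117, 0.0172)
v' = (0.1550, -1.4800, 1.4550)
ω' = (-0.9226, 0.2704, 1.3481)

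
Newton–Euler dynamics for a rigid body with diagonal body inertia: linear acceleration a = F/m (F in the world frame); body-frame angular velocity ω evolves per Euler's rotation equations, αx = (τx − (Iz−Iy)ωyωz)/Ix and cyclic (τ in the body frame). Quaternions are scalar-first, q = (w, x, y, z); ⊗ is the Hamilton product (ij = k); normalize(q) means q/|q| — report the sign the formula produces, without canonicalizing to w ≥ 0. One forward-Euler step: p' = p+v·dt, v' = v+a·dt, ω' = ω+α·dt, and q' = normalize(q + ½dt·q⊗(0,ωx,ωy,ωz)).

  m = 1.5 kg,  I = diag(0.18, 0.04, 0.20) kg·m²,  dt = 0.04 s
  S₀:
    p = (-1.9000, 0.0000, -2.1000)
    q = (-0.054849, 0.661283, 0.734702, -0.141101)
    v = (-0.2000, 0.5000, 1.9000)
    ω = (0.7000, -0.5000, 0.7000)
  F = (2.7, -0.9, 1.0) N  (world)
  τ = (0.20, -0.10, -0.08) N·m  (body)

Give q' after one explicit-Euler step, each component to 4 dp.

q' = (-0.0548, 0.6692, 0.7238, -0.1587)

q⊗(0,ω) = (0.0032236, 0.4053466, -0.5342443, -0.8833272)
updated quaternion q' = (-0.0548, 0.6692, 0.7238, -0.1587)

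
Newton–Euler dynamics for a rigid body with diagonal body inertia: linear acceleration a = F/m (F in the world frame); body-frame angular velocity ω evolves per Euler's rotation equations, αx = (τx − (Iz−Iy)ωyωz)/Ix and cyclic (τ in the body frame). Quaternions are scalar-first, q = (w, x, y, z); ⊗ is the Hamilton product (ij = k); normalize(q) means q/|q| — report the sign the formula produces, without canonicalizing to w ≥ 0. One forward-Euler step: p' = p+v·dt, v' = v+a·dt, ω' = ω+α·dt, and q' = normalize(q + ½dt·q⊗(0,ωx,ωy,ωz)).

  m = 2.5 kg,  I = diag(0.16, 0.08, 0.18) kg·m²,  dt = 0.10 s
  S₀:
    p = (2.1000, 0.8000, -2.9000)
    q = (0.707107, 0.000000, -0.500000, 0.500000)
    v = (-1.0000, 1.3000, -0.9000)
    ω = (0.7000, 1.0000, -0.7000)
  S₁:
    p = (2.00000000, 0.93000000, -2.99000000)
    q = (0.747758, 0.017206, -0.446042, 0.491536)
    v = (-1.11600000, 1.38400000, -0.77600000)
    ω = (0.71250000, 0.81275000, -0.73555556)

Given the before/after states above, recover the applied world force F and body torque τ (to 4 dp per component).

ω₁ − ω₀ = (0.01250000, -0.18725000, -0.03555556)
gyro term ω₀×Iω₀ = (-0.0700, 0.0098, -0.0560)
I·α + gyro = (-0.0500, -0.1400, -0.1200)
velocity change Δv = (-0.11600000, 0.08400000, 0.12400000)
F = m·Δv/dt = (-2.9000, 2.1000, 3.1000)

F = (-2.9000, 2.1000, 3.1000)
τ = (-0.0500, -0.1400, -0.1200)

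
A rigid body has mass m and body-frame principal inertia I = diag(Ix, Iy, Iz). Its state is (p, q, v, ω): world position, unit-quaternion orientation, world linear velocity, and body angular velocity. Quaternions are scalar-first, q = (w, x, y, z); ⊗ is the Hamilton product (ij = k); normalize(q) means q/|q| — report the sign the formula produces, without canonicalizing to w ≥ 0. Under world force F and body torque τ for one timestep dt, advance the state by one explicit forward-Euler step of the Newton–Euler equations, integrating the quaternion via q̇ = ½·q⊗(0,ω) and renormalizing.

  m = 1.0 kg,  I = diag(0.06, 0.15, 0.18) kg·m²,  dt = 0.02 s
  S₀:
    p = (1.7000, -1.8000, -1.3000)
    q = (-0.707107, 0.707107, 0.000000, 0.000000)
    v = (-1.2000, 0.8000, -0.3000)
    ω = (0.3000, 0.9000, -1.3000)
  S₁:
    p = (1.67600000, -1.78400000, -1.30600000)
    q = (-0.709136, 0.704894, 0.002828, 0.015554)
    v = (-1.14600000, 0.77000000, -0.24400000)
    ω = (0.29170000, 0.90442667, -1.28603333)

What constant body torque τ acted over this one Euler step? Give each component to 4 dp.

τ = (-0.0600, 0.0800, 0.1500)

ω₁ − ω₀ = (-0.00830000, 0.00442667, 0.01396667)
ω₀×(Iω₀) = (-0.0351, 0.0468, 0.0243)
applied torque τ = (-0.0600, 0.0800, 0.1500)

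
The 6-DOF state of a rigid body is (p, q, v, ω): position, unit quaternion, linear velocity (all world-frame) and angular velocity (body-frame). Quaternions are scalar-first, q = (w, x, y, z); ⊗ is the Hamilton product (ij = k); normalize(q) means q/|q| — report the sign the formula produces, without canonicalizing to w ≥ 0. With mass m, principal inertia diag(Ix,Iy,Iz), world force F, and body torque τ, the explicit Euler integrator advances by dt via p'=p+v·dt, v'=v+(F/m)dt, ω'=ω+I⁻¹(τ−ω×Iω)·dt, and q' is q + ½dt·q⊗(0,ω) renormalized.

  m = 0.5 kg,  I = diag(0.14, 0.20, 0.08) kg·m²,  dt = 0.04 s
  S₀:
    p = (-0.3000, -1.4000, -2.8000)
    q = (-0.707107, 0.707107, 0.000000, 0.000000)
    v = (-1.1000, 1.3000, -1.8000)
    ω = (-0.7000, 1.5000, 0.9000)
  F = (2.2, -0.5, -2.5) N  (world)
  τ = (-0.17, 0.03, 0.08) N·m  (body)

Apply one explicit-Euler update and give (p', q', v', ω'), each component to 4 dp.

p + v·dt = (-0.3440, -1.3480, -2.8720)
new velocity v' = (-0.9240, 1.2600, -2.0000)
α = I⁻¹(τ − ω×Iω) = (-0.0571, 0.3390, 1.7875)
ω' = ω + α·dt = (-0.7023, 1.5136, 0.9715)
Hamilton product q⊗(0,ω) = (0.4949749, 0.4949749, -1.6970568, 0.4242642)
updated quaternion q' = (-0.6967, 0.7165, -0.0339, 0.0085)

p' = (-0.3440, -1.3480, -2.8720)
q' = (-0.6967, 0.7165, -0.0339, 0.0085)
v' = (-0.9240, 1.2600, -2.0000)
ω' = (-0.7023, 1.5136, 0.9715)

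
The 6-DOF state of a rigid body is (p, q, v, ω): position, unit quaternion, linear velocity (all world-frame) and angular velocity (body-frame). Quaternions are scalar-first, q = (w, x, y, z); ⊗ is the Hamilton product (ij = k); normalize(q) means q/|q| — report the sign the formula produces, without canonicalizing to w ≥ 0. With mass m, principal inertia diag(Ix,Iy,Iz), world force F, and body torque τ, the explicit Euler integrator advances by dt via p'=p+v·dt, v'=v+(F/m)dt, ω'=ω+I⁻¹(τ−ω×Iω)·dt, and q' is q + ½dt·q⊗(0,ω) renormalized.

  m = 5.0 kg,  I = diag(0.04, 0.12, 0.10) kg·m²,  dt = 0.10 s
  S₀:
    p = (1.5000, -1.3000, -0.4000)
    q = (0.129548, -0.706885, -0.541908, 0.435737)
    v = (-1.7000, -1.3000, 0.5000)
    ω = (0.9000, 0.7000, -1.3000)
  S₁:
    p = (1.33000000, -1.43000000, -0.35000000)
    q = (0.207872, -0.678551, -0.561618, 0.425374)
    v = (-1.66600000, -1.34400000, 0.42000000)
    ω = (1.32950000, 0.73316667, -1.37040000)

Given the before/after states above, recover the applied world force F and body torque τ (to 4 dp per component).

velocity change Δv = (0.03400000, -0.04400000, -0.08000000)
F = m·Δv/dt = (1.7000, -2.2000, -4.0000)
Δω = ω₁−ω₀ = (0.42950000, 0.03316667, -0.07040000)
τ = I·(Δω/dt) + ω₀×(Iω₀) = (0.1900, 0.1100, -0.0200)

F = (1.7000, -2.2000, -4.0000)
τ = (0.1900, 0.1100, -0.0200)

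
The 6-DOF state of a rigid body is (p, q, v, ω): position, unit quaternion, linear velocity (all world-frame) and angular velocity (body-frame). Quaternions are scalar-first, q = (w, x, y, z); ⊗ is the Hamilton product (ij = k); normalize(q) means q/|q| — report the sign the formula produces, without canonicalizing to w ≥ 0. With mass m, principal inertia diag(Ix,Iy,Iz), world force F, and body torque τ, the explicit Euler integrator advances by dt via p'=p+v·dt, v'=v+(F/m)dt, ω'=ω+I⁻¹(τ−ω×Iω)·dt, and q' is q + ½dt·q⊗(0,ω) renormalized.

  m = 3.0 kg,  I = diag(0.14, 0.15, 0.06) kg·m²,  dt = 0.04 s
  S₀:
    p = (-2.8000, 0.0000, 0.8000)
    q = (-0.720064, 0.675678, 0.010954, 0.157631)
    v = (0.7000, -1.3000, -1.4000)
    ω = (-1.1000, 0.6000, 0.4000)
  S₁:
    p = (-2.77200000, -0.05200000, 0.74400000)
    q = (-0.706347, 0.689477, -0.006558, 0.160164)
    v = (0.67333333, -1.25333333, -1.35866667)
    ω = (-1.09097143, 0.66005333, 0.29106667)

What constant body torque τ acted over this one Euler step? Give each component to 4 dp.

Δω = ω₁−ω₀ = (0.00902857, 0.06005333, -0.10893333)
precession coupling = (-0.0216, -0.0352, -0.0066)
τ = I·(Δω/dt) + ω₀×(Iω₀) = (0.0100, 0.1900, -0.1700)

τ = (0.0100, 0.1900, -0.1700)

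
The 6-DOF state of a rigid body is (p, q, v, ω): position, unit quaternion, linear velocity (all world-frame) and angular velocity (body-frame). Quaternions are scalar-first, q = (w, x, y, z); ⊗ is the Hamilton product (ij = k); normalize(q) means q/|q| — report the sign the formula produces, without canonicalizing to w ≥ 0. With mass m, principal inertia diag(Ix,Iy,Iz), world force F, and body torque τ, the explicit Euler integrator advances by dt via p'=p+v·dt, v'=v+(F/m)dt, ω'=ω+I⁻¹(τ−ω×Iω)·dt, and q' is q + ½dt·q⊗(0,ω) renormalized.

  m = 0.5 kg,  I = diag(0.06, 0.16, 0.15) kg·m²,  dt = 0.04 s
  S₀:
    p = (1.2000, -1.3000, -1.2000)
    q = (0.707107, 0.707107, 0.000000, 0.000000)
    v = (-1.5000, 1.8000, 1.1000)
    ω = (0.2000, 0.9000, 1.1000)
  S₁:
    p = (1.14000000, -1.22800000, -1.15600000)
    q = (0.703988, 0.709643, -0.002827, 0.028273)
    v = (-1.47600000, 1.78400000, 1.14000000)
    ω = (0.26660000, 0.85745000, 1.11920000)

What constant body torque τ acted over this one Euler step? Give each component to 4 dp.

τ = (0.0900, -0.1900, 0.0900)

rate change Δω = (0.06660000, -0.04255000, 0.01920000)
τ = I·(Δω/dt) + ω₀×(Iω₀) = (0.0900, -0.1900, 0.0900)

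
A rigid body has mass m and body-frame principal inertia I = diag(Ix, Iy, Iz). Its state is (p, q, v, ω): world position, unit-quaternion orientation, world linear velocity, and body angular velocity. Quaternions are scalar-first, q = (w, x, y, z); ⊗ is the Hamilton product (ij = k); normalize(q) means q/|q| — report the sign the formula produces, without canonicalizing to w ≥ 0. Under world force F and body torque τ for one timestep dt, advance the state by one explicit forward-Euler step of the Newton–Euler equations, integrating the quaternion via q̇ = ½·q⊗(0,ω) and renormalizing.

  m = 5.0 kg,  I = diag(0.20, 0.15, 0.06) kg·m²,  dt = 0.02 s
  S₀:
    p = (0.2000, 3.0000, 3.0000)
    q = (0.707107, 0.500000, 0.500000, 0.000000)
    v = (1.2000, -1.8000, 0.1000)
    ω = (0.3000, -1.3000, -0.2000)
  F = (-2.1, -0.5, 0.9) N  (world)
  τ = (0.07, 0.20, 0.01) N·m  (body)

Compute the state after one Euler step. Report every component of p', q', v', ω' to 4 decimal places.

p' = (0.2240, 2.9640, 3.0020)
q' = (0.7120, 0.5011, 0.4918, -0.0094)
v' = (1.1916, -1.8020, 0.1036)
ω' = (0.3093, -1.2722, -0.2032)

p' = p + v·dt = (0.2240, 2.9640, 3.0020)
new velocity v' = (1.1916, -1.8020, 0.1036)
(τ − ω×Iω)/I = (0.4670, 1.3893, -0.1583)
new body rate ω' = (0.3093, -1.2722, -0.2032)
q⊗(0,ω) = (0.5000000, 0.1121321, -0.8192391, -0.9414214)
q' = normalize(q + ½dt·q⊗(0,ω)) = (0.7120, 0.5011, 0.4918, -0.0094)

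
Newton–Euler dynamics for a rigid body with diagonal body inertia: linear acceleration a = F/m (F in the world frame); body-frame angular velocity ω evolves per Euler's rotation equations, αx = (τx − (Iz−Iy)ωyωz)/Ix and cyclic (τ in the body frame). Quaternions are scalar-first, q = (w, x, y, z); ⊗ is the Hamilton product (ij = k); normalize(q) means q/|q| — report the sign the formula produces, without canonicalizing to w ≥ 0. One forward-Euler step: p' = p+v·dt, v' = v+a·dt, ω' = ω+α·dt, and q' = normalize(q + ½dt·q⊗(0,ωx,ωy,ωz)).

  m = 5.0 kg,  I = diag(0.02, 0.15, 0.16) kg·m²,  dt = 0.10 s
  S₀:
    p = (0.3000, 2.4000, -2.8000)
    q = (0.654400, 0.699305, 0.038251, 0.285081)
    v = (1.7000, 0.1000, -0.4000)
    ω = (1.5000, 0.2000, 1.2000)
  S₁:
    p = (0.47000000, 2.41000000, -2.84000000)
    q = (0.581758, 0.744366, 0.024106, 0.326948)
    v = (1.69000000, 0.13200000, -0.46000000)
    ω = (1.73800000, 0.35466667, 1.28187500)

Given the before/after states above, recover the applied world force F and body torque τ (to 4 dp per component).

F = (-0.5000, 1.6000, -3.0000)
τ = (0.0500, -0.0200, 0.1700)

Δv = v₁−v₀ = (-0.01000000, 0.03200000, -0.06000000)
m·(v₁−v₀)/dt = (-0.5000, 1.6000, -3.0000)
ω₁ − ω₀ = (0.23800000, 0.15466667, 0.08187500)
applied torque τ = (0.0500, -0.0200, 0.1700)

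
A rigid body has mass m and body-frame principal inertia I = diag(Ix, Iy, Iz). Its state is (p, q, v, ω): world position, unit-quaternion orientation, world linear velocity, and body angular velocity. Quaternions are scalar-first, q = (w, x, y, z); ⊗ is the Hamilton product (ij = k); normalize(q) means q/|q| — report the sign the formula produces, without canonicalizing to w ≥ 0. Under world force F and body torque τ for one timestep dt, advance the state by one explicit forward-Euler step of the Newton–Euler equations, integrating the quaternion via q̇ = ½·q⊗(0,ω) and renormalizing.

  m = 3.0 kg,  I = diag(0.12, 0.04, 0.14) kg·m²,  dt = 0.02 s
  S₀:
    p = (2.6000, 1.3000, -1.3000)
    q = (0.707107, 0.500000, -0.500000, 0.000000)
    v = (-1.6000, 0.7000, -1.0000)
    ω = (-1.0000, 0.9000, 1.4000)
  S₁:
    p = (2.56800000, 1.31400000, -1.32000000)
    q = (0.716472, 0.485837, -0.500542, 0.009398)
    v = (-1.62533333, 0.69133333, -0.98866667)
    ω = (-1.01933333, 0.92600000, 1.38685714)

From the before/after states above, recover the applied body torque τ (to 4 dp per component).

τ = (0.0100, 0.0800, -0.0200)

Δω = ω₁−ω₀ = (-0.01933333, 0.02600000, -0.01314286)
gyro term ω₀×Iω₀ = (0.1260, 0.0280, 0.0720)
applied torque τ = (0.0100, 0.0800, -0.0200)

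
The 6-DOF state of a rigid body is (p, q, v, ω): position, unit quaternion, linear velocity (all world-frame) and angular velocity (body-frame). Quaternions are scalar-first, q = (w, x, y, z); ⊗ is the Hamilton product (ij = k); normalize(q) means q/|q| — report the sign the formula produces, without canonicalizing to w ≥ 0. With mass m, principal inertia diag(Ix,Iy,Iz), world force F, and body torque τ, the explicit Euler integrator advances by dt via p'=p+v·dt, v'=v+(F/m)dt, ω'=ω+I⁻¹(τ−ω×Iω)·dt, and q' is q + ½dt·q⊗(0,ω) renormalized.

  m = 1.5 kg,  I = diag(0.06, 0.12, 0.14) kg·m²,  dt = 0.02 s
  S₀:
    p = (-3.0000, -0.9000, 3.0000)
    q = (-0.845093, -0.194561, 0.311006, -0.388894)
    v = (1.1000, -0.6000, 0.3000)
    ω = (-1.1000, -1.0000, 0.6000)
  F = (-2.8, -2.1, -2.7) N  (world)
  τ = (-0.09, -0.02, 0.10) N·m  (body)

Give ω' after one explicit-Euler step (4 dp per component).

α = I⁻¹(τ − ω×Iω) = (-1.3000, -0.6067, 0.2429)
new body rate ω' = (-1.1260, -1.0121, 0.6049)

ω' = (-1.1260, -1.0121, 0.6049)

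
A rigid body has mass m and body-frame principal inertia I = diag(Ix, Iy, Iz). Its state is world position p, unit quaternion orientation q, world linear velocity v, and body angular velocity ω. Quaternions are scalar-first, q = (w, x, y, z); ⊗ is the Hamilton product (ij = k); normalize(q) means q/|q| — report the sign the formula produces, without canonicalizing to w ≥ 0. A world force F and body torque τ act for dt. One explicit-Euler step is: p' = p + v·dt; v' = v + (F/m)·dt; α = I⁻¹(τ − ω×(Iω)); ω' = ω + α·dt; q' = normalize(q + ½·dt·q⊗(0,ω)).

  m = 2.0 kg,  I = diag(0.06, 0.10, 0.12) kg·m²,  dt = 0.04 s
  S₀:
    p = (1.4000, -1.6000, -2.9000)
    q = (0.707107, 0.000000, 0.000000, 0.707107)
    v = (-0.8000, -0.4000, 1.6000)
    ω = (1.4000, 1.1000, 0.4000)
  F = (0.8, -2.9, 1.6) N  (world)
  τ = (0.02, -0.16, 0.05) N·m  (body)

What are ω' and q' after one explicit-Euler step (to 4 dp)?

ω×(Iω) gyroscopic = (0.0088, -0.0336, 0.0616)
α = I⁻¹(τ − ω×Iω) = (0.1867, -1.2640, -0.0967)
new body rate ω' = (1.4075, 1.0494, 0.3961)
q⊗(0,ω) = (-0.2828428, 0.2121321, 1.7677675, 0.2828428)
q' = normalize(q + ½dt·q⊗(0,ω)) = (0.7010, 0.0042, 0.0353, 0.7123)

ω' = (1.4075, 1.0494, 0.3961)
q' = (0.7010, 0.0042, 0.0353, 0.7123)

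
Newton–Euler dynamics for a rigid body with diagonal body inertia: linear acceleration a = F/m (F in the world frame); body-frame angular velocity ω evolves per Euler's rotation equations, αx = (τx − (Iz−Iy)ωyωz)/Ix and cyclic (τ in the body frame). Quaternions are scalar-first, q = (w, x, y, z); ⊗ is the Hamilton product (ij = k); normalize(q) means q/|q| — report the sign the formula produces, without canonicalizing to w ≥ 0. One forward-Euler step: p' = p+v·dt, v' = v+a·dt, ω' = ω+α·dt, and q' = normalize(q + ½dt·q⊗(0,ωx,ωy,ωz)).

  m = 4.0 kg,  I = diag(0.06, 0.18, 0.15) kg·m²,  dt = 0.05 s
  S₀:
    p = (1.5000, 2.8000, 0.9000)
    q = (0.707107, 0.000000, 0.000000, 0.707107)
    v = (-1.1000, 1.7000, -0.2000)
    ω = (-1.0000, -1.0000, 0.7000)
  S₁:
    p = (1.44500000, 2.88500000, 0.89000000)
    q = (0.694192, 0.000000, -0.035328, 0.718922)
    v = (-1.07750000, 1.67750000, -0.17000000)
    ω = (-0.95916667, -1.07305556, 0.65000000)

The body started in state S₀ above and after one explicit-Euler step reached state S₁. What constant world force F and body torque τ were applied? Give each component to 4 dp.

F = (1.8000, -1.8000, 2.4000)
τ = (0.0700, -0.2000, -0.0300)

Δω = ω₁−ω₀ = (0.04083333, -0.07305556, -0.05000000)
I·α + gyro = (0.0700, -0.2000, -0.0300)
velocity change Δv = (0.02250000, -0.02250000, 0.03000000)
m·(v₁−v₀)/dt = (1.8000, -1.8000, 2.4000)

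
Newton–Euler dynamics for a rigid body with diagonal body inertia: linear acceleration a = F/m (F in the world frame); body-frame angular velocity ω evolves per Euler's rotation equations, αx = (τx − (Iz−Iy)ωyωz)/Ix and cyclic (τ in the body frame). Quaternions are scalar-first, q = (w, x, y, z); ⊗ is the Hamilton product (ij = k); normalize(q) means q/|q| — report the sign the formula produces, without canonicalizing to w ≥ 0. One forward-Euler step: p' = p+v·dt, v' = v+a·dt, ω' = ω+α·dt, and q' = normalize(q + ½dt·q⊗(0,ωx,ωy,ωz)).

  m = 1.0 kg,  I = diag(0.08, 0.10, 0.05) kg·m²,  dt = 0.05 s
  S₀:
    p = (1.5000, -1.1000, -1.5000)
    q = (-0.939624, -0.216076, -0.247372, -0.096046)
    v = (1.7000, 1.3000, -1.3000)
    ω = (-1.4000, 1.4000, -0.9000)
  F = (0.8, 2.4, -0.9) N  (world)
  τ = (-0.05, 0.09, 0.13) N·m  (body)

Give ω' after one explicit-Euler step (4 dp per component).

ω' = (-1.4706, 1.4261, -0.7308)

(τ − ω×Iω)/I = (-1.4125, 0.5220, 3.3840)
new body rate ω' = (-1.4706, 1.4261, -0.7308)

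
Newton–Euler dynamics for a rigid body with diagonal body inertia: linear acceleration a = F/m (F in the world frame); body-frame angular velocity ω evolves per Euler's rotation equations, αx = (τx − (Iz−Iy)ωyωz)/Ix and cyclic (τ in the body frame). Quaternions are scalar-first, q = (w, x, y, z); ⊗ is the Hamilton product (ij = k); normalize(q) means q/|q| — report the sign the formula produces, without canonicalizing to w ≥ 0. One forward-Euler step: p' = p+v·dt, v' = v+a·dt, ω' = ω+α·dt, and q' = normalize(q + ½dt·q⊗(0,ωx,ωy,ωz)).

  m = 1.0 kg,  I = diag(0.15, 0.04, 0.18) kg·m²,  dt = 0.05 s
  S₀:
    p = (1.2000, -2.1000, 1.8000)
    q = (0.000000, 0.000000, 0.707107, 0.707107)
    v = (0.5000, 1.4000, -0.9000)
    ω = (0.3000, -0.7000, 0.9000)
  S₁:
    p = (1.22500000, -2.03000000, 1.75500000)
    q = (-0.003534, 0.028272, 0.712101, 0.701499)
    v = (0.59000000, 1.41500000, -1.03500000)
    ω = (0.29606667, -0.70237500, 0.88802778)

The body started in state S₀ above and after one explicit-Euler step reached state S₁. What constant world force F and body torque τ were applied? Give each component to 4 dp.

rate change Δω = (-0.00393333, -0.00237500, -0.01197222)
gyro term ω₀×Iω₀ = (-0.0882, -0.0081, 0.0231)
applied torque τ = (-0.1000, -0.0100, -0.0200)
v₁ − v₀ = (0.09000000, 0.01500000, -0.13500000)
applied force F = (1.8000, 0.3000, -2.7000)

F = (1.8000, 0.3000, -2.7000)
τ = (-0.1000, -0.0100, -0.0200)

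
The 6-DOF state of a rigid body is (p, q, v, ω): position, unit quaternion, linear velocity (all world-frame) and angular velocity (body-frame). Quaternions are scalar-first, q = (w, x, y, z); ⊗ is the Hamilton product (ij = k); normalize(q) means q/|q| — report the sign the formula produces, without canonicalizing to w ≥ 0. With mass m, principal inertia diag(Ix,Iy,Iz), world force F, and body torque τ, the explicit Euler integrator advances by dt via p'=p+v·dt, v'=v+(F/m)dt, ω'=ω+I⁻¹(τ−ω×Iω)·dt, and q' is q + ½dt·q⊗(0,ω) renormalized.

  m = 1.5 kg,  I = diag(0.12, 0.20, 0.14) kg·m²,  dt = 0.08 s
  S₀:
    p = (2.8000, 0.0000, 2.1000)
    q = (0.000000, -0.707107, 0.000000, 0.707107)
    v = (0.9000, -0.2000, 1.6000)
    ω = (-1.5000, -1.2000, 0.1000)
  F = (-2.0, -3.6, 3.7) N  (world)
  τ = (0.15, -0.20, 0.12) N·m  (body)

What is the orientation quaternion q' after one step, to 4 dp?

q⊗(0,ω) = (-1.1313712, 0.8485284, -0.9899498, 0.8485284)
q' = normalize(q + ½dt·q⊗(0,ω)) = (-0.0451, -0.6712, -0.0395, 0.7389)

q' = (-0.0451, -0.6712, -0.0395, 0.7389)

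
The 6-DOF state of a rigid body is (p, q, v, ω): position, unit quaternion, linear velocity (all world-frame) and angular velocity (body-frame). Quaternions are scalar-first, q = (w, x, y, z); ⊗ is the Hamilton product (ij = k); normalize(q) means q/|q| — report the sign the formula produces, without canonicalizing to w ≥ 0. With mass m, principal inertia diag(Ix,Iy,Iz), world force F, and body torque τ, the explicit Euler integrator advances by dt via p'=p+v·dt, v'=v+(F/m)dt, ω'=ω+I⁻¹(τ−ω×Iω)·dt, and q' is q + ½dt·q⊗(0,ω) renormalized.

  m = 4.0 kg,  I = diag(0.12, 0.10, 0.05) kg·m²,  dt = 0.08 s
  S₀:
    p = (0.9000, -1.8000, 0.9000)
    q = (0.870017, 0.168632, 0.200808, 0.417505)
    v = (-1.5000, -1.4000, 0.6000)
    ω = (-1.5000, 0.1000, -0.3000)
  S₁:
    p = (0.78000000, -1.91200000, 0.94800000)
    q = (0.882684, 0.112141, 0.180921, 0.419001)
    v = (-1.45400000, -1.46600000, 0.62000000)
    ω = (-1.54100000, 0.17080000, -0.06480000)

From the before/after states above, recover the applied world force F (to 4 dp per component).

F = (2.3000, -3.3000, 1.0000)

v₁ − v₀ = (0.04600000, -0.06600000, 0.02000000)
applied force F = (2.3000, -3.3000, 1.0000)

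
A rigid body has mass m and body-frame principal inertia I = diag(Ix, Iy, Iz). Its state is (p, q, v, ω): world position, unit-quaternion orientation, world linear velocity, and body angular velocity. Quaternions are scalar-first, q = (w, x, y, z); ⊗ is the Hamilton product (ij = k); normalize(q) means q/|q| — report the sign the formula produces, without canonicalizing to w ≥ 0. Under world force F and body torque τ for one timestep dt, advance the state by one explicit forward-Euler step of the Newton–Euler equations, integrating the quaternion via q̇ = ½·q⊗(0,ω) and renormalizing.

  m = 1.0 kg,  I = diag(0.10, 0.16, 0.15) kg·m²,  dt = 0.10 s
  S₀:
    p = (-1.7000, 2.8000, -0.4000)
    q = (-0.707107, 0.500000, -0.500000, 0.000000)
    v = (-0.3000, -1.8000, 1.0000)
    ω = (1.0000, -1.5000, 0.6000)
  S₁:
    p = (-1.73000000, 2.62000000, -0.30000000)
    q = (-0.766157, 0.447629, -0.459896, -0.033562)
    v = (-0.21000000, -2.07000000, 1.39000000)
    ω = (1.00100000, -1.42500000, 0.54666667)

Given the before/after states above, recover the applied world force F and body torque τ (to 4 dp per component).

ω₁ − ω₀ = (0.00100000, 0.07500000, -0.05333333)
applied torque τ = (0.0100, 0.0900, -0.1700)
v₁ − v₀ = (0.09000000, -0.27000000, 0.39000000)
m·(v₁−v₀)/dt = (0.9000, -2.7000, 3.9000)

F = (0.9000, -2.7000, 3.9000)
τ = (0.0100, 0.0900, -0.1700)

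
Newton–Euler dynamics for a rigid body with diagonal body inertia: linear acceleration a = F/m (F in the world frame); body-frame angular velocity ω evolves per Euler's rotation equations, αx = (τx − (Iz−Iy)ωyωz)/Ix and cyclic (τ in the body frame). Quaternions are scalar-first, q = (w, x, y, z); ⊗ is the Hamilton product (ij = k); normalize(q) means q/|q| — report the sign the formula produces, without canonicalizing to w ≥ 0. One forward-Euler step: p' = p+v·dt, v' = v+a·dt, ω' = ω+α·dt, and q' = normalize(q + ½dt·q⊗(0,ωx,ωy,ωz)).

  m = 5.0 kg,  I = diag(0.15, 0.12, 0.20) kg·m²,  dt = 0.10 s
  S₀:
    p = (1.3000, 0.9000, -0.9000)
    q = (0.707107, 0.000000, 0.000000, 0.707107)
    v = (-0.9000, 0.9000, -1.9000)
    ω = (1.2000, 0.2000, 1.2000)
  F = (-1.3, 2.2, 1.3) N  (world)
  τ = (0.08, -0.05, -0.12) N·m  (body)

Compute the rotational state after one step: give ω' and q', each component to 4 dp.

ω' = (1.2405, 0.2183, 1.1436)
q' = (0.6623, 0.0352, 0.0493, 0.7468)

ω×(Iω) gyroscopic = (0.0192, -0.0720, -0.0072)
angular accel α = (0.4053, 0.1833, -0.5640)
new body rate ω' = (1.2405, 0.2183, 1.1436)
2q̇ = q⊗(0,ω) = (-0.8485284, 0.7071070, 0.9899498, 0.8485284)
q + ½dt·q⊗(0,ω), renormalized = (0.6623, 0.0352, 0.0493, 0.7468)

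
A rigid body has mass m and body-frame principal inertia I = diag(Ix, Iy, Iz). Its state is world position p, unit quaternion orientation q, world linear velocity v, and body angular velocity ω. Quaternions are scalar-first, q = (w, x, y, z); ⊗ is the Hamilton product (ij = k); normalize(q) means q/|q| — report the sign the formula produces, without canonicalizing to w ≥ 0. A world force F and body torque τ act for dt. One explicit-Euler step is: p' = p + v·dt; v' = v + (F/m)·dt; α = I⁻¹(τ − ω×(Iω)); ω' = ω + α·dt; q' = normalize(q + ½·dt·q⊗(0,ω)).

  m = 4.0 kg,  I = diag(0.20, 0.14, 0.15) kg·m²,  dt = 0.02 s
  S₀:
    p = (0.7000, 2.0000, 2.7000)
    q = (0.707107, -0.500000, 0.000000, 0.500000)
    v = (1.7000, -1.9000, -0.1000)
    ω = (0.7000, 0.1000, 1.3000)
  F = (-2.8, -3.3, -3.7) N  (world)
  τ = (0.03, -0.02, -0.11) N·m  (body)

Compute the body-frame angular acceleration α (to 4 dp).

α = (0.1435, -0.4679, -0.7053)

gyro term ω×Iω = (0.0013, 0.0455, -0.0042)
(τ − ω×Iω)/I = (0.1435, -0.4679, -0.7053)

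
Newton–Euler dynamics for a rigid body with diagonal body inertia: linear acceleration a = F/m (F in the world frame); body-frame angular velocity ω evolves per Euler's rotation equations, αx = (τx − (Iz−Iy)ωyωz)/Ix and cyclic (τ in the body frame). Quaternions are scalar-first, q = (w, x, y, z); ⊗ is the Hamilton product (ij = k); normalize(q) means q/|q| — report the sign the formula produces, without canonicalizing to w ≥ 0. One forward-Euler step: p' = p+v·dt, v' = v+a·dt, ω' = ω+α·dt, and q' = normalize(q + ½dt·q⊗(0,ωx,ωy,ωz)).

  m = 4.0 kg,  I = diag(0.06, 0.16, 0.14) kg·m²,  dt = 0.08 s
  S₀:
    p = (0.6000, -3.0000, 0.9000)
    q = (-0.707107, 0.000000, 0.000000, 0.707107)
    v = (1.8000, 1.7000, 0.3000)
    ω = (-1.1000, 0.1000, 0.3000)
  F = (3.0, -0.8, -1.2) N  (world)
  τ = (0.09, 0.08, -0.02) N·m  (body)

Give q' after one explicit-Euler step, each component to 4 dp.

q⊗(0,ω) = (-0.2121321, 0.7071070, -0.8485284, -0.2121321)
q' = normalize(q + ½dt·q⊗(0,ω)) = (-0.7148, 0.0283, -0.0339, 0.6979)

q' = (-0.7148, 0.0283, -0.0339, 0.6979)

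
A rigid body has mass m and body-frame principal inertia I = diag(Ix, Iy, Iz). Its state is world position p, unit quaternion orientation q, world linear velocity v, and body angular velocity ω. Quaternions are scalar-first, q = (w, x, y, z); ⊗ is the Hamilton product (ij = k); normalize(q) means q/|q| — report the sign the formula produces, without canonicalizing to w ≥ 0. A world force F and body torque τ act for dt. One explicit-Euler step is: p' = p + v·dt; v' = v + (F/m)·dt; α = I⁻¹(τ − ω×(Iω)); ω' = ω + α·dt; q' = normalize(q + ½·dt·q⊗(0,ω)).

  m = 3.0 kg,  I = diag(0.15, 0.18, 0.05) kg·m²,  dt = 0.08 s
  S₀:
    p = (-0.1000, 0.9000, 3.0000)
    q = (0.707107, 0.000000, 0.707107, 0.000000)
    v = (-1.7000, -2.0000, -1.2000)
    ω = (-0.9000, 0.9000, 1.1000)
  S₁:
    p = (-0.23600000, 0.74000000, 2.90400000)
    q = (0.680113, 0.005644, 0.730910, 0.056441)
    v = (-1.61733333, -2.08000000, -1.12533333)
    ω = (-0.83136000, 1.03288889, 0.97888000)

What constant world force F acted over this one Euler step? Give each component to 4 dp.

Δv = v₁−v₀ = (0.08266667, -0.08000000, 0.07466667)
applied force F = (3.1000, -3.0000, 2.8000)

F = (3.1000, -3.0000, 2.8000)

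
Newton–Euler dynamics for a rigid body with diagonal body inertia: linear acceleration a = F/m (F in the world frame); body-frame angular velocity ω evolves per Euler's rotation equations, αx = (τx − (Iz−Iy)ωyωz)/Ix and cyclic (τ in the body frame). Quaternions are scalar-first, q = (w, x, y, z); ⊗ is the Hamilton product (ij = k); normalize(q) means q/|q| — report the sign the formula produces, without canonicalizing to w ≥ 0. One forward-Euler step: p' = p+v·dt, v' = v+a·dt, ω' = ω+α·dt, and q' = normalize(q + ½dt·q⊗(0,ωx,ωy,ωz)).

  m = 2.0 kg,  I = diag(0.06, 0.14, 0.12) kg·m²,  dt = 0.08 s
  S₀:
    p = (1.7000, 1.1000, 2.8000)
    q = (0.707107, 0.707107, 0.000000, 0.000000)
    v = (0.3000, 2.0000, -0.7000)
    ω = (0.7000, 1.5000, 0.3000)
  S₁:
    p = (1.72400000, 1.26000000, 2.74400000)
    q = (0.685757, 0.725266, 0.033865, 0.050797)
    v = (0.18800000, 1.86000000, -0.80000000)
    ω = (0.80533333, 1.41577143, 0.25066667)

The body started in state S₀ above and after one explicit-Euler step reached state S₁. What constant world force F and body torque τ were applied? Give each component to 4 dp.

Δv = v₁−v₀ = (-0.11200000, -0.14000000, -0.10000000)
m·(v₁−v₀)/dt = (-2.8000, -3.5000, -2.5000)
Δω = ω₁−ω₀ = (0.10533333, -0.08422857, -0.04933333)
applied torque τ = (0.0700, -0.1600, 0.0100)

F = (-2.8000, -3.5000, -2.5000)
τ = (0.0700, -0.1600, 0.0100)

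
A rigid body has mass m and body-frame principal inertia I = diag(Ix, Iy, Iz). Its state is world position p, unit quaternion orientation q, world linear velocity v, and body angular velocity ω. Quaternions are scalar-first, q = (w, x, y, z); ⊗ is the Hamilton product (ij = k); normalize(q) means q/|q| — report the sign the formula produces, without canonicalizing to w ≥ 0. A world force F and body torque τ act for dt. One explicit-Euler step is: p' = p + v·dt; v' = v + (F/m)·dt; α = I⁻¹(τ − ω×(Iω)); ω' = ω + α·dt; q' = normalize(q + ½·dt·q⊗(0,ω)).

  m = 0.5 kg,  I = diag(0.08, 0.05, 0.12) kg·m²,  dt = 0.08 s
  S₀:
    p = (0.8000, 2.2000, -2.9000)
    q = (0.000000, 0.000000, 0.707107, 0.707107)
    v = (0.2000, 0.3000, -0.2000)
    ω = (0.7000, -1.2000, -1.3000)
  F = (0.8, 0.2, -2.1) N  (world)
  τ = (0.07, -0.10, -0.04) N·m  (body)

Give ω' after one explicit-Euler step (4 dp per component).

ω' = (0.6608, -1.4182, -1.3435)

angular accel α = (-0.4900, -2.7280, -0.5433)
new body rate ω' = (0.6608, -1.4182, -1.3435)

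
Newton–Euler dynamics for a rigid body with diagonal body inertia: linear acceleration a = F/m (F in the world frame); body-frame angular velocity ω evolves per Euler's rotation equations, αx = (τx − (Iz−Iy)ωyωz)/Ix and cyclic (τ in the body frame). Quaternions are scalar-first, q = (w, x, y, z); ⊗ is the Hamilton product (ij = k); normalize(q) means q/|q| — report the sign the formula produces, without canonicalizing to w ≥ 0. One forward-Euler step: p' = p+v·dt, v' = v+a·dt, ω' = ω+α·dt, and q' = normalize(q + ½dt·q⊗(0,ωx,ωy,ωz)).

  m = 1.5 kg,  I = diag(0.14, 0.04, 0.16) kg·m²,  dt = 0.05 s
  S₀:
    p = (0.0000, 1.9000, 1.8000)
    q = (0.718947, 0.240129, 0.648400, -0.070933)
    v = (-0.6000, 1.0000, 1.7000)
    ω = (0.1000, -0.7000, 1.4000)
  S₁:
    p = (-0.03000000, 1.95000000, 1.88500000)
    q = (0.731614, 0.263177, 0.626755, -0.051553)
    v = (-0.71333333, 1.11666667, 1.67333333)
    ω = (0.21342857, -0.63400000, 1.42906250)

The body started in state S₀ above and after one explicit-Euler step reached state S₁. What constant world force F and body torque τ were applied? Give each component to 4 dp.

F = (-3.4000, 3.5000, -0.8000)
τ = (0.2000, 0.0500, 0.1000)

rate change Δω = (0.11342857, 0.06600000, 0.02906250)
precession coupling = (-0.1176, -0.0028, 0.0070)
I·α + gyro = (0.2000, 0.0500, 0.1000)
v₁ − v₀ = (-0.11333333, 0.11666667, -0.02666667)
m·(v₁−v₀)/dt = (-3.4000, 3.5000, -0.8000)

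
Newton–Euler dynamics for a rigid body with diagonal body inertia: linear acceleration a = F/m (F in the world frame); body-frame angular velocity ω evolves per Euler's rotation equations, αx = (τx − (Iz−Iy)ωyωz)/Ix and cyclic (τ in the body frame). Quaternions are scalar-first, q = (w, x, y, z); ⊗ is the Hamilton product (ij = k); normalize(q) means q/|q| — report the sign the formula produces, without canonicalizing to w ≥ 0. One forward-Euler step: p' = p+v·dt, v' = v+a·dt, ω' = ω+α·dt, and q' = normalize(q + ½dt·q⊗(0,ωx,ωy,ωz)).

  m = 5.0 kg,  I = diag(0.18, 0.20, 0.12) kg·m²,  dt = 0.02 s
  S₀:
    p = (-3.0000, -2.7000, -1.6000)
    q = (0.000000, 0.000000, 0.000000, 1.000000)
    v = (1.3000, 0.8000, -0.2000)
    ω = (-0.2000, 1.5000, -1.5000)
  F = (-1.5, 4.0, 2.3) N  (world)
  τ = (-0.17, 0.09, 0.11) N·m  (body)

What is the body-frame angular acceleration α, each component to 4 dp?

gyro term ω×Iω = (0.1800, 0.0180, -0.0060)
angular accel α = (-1.9444, 0.3600, 0.9667)

α = (-1.9444, 0.3600, 0.9667)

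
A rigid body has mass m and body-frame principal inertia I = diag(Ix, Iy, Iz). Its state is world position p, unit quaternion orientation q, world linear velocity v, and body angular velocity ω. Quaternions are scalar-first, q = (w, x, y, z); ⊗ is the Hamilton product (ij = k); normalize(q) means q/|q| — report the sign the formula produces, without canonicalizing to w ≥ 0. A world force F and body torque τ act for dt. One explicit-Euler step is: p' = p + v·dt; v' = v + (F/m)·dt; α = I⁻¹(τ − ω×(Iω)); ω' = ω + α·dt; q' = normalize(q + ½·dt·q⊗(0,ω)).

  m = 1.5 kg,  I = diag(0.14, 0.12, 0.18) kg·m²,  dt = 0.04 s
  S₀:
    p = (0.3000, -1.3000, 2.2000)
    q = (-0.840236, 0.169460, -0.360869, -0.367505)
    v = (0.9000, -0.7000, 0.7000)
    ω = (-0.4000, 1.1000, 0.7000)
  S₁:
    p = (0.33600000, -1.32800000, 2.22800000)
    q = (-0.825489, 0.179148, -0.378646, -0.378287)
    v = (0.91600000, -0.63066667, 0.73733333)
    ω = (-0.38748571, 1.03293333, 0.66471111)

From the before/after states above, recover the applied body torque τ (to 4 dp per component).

Δω = ω₁−ω₀ = (0.01251429, -0.06706667, -0.03528889)
τ = I·(Δω/dt) + ω₀×(Iω₀) = (0.0900, -0.1900, -0.1500)

τ = (0.0900, -0.1900, -0.1500)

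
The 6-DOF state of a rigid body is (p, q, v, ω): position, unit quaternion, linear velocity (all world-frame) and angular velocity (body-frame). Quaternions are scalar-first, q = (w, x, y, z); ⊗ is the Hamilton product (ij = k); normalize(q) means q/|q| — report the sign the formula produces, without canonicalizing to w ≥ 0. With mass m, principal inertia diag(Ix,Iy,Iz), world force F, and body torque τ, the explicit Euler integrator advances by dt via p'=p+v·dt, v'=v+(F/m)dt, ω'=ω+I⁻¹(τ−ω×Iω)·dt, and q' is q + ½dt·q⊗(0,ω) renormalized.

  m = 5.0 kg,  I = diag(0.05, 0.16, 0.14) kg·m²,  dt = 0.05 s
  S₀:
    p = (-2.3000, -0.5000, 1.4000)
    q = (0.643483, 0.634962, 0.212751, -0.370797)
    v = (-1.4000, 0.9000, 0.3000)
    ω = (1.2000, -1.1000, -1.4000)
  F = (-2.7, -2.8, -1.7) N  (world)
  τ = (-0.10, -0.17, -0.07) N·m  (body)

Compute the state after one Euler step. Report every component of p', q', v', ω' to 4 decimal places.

p' = (-2.3700, -0.4550, 1.4150)
q' = (0.6164, 0.6357, 0.2059, -0.4166)
v' = (-1.4270, 0.8720, 0.2830)
ω' = (1.1308, -1.2004, -1.3731)

a = (-0.5400, -0.5600, -0.3400)
p' = p + v·dt = (-2.3700, -0.4550, 1.4150)
v' = v + a·dt = (-1.4270, 0.8720, 0.2830)
α = I⁻¹(τ − ω×Iω) = (-1.3840, -2.0075, 0.5371)
new body rate ω' = (1.1308, -1.2004, -1.3731)
Hamilton product q⊗(0,ω) = (-1.0470441, 0.0664515, -0.2638409, -1.8546356)
updated quaternion q' = (0.6164, 0.6357, 0.2059, -0.4166)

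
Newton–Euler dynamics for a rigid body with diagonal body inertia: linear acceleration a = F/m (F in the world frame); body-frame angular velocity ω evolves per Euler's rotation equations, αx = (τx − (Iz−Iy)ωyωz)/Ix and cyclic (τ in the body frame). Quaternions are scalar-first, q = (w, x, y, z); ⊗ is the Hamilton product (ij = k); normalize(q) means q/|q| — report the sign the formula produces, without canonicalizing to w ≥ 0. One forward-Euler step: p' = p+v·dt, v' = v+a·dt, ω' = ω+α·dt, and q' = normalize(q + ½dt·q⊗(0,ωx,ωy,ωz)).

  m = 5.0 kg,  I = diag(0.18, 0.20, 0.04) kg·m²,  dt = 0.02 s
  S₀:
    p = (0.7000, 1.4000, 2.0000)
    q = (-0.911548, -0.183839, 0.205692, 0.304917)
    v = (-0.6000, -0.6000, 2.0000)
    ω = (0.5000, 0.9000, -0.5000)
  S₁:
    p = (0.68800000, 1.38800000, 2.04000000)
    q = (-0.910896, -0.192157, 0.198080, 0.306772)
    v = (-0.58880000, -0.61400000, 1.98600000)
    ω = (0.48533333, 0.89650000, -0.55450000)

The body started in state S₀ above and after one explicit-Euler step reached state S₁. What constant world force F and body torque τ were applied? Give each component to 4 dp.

Δv = v₁−v₀ = (0.01120000, -0.01400000, -0.01400000)
m·(v₁−v₀)/dt = (2.8000, -3.5000, -3.5000)
rate change Δω = (-0.01466667, -0.00350000, -0.05450000)
ω₀×(Iω₀) = (0.0720, -0.0350, 0.0090)
τ = I·(Δω/dt) + ω₀×(Iω₀) = (-0.0600, -0.0700, -0.1000)

F = (2.8000, -3.5000, -3.5000)
τ = (-0.0600, -0.0700, -0.1000)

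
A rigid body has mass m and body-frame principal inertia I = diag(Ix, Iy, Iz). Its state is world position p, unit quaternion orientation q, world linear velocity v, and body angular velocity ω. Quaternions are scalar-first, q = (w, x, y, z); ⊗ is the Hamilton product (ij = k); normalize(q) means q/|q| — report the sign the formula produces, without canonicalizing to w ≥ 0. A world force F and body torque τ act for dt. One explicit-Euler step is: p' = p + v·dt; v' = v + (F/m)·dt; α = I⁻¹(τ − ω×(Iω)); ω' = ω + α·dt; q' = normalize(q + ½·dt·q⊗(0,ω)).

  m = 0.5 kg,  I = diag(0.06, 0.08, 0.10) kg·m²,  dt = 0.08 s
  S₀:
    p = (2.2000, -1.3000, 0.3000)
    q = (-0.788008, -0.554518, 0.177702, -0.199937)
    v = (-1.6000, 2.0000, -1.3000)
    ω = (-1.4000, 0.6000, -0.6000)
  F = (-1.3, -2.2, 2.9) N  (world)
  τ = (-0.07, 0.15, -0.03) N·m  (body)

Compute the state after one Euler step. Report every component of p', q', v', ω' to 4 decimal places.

p + v·dt = (2.0720, -1.1400, 0.1960)
v + (F/m)dt = (-1.8080, 1.6480, -0.8360)
ω×(Iω) gyroscopic = (-0.0072, -0.0336, -0.0168)
angular accel α = (-1.0467, 2.2950, -0.1320)
ω + α·dt = (-1.4837, 0.7836, -0.6106)
2q̇ = q⊗(0,ω) = (-1.0029086, 1.1165522, -0.5256038, 0.3888768)
updated quaternion q' = (-0.8264, -0.5088, 0.1563, -0.1840)

p' = (2.0720, -1.1400, 0.1960)
q' = (-0.8264, -0.5088, 0.1563, -0.1840)
v' = (-1.8080, 1.6480, -0.8360)
ω' = (-1.4837, 0.7836, -0.6106)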